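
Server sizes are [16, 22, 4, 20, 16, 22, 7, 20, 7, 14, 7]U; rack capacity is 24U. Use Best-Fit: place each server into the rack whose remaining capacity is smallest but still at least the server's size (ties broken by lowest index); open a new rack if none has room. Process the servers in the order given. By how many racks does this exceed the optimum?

1

Best-Fit: [16,4] [22] [20] [16,7] [22] [20] [7,14] [7] → 8 racks.
Total size 155U; any packing needs at least ⌈155/24⌉ = 7 racks.
An optimal packing achieves that bound: [22] [22] [20,4] [20] [16,7] [16,7] [14,7] → 7 racks.
Excess: 8 − 7 = 1.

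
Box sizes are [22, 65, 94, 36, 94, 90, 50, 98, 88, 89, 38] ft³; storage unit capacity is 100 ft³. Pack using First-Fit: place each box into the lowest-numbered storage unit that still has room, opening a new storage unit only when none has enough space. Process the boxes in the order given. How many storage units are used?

9

storage unit 1: place 22 ft³, 78 ft³ left
storage unit 1: place 65 ft³, 13 ft³ left
storage unit 2: place 94 ft³, 6 ft³ left
storage unit 3: place 36 ft³, 64 ft³ left
storage unit 4: place 94 ft³, 6 ft³ left
storage unit 5: place 90 ft³, 10 ft³ left
storage unit 3: place 50 ft³, 14 ft³ left
storage unit 6: place 98 ft³, 2 ft³ left
storage unit 7: place 88 ft³, 12 ft³ left
storage unit 8: place 89 ft³, 11 ft³ left
storage unit 9: place 38 ft³, 62 ft³ left
Final storage units: [22,65] [94] [36,50] [94] [90] [98] [88] [89] [38].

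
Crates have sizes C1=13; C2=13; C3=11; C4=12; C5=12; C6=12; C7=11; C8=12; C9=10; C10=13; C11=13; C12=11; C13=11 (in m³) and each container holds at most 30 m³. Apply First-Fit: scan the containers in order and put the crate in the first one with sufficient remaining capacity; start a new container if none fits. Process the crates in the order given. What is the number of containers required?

7

container 1: place C1 (13 m³), 17 m³ left
container 1: place C2 (13 m³), 4 m³ left
container 2: place C3 (11 m³), 19 m³ left
container 2: place C4 (12 m³), 7 m³ left
container 3: place C5 (12 m³), 18 m³ left
container 3: place C6 (12 m³), 6 m³ left
container 4: place C7 (11 m³), 19 m³ left
container 4: place C8 (12 m³), 7 m³ left
container 5: place C9 (10 m³), 20 m³ left
container 5: place C10 (13 m³), 7 m³ left
container 6: place C11 (13 m³), 17 m³ left
container 6: place C12 (11 m³), 6 m³ left
container 7: place C13 (11 m³), 19 m³ left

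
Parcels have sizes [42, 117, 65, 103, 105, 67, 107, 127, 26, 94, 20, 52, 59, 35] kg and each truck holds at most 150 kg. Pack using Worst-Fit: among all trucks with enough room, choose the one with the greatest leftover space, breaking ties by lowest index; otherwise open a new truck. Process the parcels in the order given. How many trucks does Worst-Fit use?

9

truck 1: place 42 kg, 108 kg left
truck 2: place 117 kg, 33 kg left
truck 1: place 65 kg, 43 kg left
truck 3: place 103 kg, 47 kg left
truck 4: place 105 kg, 45 kg left
truck 5: place 67 kg, 83 kg left
truck 6: place 107 kg, 43 kg left
truck 7: place 127 kg, 23 kg left
truck 5: place 26 kg, 57 kg left
truck 8: place 94 kg, 56 kg left
truck 5: place 20 kg, 37 kg left
truck 8: place 52 kg, 4 kg left
truck 9: place 59 kg, 91 kg left
truck 9: place 35 kg, 56 kg left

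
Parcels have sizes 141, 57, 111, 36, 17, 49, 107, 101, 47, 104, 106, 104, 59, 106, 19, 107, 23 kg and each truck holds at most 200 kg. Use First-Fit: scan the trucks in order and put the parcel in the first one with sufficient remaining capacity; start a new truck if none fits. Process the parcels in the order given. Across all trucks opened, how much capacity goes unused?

Put 141 kg in truck 1; 59 kg remain.
Put 57 kg in truck 1; 2 kg remain.
Put 111 kg in truck 2; 89 kg remain.
Put 36 kg in truck 2; 53 kg remain.
Put 17 kg in truck 2; 36 kg remain.
Put 49 kg in truck 3; 151 kg remain.
Put 107 kg in truck 3; 44 kg remain.
Put 101 kg in truck 4; 99 kg remain.
Put 47 kg in truck 4; 52 kg remain.
Put 104 kg in truck 5; 96 kg remain.
Put 106 kg in truck 6; 94 kg remain.
Put 104 kg in truck 7; 96 kg remain.
Put 59 kg in truck 5; 37 kg remain.
Put 106 kg in truck 8; 94 kg remain.
Put 19 kg in truck 2; 17 kg remain.
Put 107 kg in truck 9; 93 kg remain.
Put 23 kg in truck 3; 21 kg remain.
9 trucks × 200 kg = 1800 kg; used 1294 kg; unused 506 kg.

506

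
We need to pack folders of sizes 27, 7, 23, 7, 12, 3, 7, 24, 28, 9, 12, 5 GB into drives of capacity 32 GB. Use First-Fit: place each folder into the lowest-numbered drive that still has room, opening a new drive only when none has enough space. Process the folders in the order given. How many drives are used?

6 drives

drive 1: place 27 GB, 5 GB left
drive 2: place 7 GB, 25 GB left
drive 2: place 23 GB, 2 GB left
drive 3: place 7 GB, 25 GB left
drive 3: place 12 GB, 13 GB left
drive 1: place 3 GB, 2 GB left
drive 3: place 7 GB, 6 GB left
drive 4: place 24 GB, 8 GB left
drive 5: place 28 GB, 4 GB left
drive 6: place 9 GB, 23 GB left
drive 6: place 12 GB, 11 GB left
drive 3: place 5 GB, 1 GB left
Final drives: [27,3] [7,23] [7,12,7,5] [24] [28] [9,12].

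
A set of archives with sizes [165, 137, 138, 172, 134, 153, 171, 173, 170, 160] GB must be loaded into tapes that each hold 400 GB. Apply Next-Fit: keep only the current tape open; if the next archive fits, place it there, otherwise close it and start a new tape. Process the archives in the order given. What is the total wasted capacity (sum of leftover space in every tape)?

427

165 GB → tape 1 (remaining 235 GB)
137 GB → tape 1 (remaining 98 GB)
138 GB → tape 2 (remaining 262 GB)
172 GB → tape 2 (remaining 90 GB)
134 GB → tape 3 (remaining 266 GB)
153 GB → tape 3 (remaining 113 GB)
171 GB → tape 4 (remaining 229 GB)
173 GB → tape 4 (remaining 56 GB)
170 GB → tape 5 (remaining 230 GB)
160 GB → tape 5 (remaining 70 GB)
5 tapes × 400 GB = 2000 GB; used 1573 GB; unused 427 GB.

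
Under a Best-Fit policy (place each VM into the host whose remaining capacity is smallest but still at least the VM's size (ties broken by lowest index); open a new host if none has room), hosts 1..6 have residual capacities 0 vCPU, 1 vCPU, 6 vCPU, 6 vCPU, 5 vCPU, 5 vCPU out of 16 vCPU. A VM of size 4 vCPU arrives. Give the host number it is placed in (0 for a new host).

Hosts with room: host 3 (6 vCPU), host 4 (6 vCPU), host 5 (5 vCPU), host 6 (5 vCPU).
Tightest fit is host 5 with 5 vCPU free.

5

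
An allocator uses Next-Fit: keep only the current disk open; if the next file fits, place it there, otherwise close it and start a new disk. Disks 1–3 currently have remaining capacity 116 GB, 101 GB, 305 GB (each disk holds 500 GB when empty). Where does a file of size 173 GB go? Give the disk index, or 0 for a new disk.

3

Next-Fit only looks at disk 3, which has 305 GB free.
173 GB fits there.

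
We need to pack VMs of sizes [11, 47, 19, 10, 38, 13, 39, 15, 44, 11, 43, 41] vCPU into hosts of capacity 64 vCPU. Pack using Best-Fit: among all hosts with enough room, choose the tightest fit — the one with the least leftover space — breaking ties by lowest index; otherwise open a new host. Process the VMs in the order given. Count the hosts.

7 hosts

host 1: place 11 vCPU, 53 vCPU left
host 1: place 47 vCPU, 6 vCPU left
host 2: place 19 vCPU, 45 vCPU left
host 2: place 10 vCPU, 35 vCPU left
host 3: place 38 vCPU, 26 vCPU left
host 3: place 13 vCPU, 13 vCPU left
host 4: place 39 vCPU, 25 vCPU left
host 4: place 15 vCPU, 10 vCPU left
host 5: place 44 vCPU, 20 vCPU left
host 3: place 11 vCPU, 2 vCPU left
host 6: place 43 vCPU, 21 vCPU left
host 7: place 41 vCPU, 23 vCPU left
Final hosts: [11,47] [19,10] [38,13,11] [39,15] [44] [43] [41].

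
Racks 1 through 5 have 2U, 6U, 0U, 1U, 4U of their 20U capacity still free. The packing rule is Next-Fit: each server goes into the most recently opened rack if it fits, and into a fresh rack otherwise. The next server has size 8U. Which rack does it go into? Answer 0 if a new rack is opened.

Next-Fit only looks at rack 5, which has 4U free.
8U does not fit, so a new rack is opened.

0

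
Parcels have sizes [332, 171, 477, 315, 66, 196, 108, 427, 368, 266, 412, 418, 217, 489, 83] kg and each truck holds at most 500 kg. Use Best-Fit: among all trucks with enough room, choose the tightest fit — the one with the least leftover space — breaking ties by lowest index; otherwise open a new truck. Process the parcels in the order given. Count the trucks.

10

truck 1: place 332 kg, 168 kg left
truck 2: place 171 kg, 329 kg left
truck 3: place 477 kg, 23 kg left
truck 2: place 315 kg, 14 kg left
truck 1: place 66 kg, 102 kg left
truck 4: place 196 kg, 304 kg left
truck 4: place 108 kg, 196 kg left
truck 5: place 427 kg, 73 kg left
truck 6: place 368 kg, 132 kg left
truck 7: place 266 kg, 234 kg left
truck 8: place 412 kg, 88 kg left
truck 9: place 418 kg, 82 kg left
truck 7: place 217 kg, 17 kg left
truck 10: place 489 kg, 11 kg left
truck 8: place 83 kg, 5 kg left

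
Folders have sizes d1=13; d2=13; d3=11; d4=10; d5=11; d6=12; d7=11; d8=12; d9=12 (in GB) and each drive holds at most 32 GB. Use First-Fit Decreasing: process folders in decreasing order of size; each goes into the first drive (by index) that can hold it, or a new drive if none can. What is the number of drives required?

Sorted descending: 13, 13, 12, 12, 12, 11, 11, 11, 10.
13 GB → drive 1 (remaining 19 GB)
13 GB → drive 1 (remaining 6 GB)
12 GB → drive 2 (remaining 20 GB)
12 GB → drive 2 (remaining 8 GB)
12 GB → drive 3 (remaining 20 GB)
11 GB → drive 3 (remaining 9 GB)
11 GB → drive 4 (remaining 21 GB)
11 GB → drive 4 (remaining 10 GB)
10 GB → drive 4 (remaining 0 GB)

4 drives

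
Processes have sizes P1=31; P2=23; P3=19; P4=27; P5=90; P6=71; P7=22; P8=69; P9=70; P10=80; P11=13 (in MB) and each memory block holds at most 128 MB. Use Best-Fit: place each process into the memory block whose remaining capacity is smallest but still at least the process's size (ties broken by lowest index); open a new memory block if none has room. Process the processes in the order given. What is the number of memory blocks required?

6

Put P1 (31 MB) in memory block 1; 97 MB remain.
Put P2 (23 MB) in memory block 1; 74 MB remain.
Put P3 (19 MB) in memory block 1; 55 MB remain.
Put P4 (27 MB) in memory block 1; 28 MB remain.
Put P5 (90 MB) in memory block 2; 38 MB remain.
Put P6 (71 MB) in memory block 3; 57 MB remain.
Put P7 (22 MB) in memory block 1; 6 MB remain.
Put P8 (69 MB) in memory block 4; 59 MB remain.
Put P9 (70 MB) in memory block 5; 58 MB remain.
Put P10 (80 MB) in memory block 6; 48 MB remain.
Put P11 (13 MB) in memory block 2; 25 MB remain.
Final memory blocks: [31,23,19,27,22] [90,13] [71] [69] [70] [80].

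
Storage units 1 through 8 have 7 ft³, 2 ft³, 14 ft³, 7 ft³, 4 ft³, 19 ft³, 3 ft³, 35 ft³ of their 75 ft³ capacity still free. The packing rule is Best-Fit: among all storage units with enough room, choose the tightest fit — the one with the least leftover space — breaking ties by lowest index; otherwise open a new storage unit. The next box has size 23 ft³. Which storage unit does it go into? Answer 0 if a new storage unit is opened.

Storage units with room: storage unit 8 (35 ft³).
Tightest fit is storage unit 8 with 35 ft³ free.

8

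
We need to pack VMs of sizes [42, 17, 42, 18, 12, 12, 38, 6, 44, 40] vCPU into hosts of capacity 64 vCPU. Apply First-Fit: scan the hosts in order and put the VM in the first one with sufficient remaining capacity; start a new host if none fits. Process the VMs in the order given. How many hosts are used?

host 1: place 42 vCPU, 22 vCPU left
host 1: place 17 vCPU, 5 vCPU left
host 2: place 42 vCPU, 22 vCPU left
host 2: place 18 vCPU, 4 vCPU left
host 3: place 12 vCPU, 52 vCPU left
host 3: place 12 vCPU, 40 vCPU left
host 3: place 38 vCPU, 2 vCPU left
host 4: place 6 vCPU, 58 vCPU left
host 4: place 44 vCPU, 14 vCPU left
host 5: place 40 vCPU, 24 vCPU left
Final hosts: [42,17] [42,18] [12,12,38] [6,44] [40].

5 hosts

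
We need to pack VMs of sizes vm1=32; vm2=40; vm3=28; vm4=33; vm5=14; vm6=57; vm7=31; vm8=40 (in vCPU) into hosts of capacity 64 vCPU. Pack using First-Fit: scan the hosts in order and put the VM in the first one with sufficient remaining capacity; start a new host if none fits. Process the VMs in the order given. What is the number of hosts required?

5 hosts

host 1: place vm1 (32 vCPU), 32 vCPU left
host 2: place vm2 (40 vCPU), 24 vCPU left
host 1: place vm3 (28 vCPU), 4 vCPU left
host 3: place vm4 (33 vCPU), 31 vCPU left
host 2: place vm5 (14 vCPU), 10 vCPU left
host 4: place vm6 (57 vCPU), 7 vCPU left
host 3: place vm7 (31 vCPU), 0 vCPU left
host 5: place vm8 (40 vCPU), 24 vCPU left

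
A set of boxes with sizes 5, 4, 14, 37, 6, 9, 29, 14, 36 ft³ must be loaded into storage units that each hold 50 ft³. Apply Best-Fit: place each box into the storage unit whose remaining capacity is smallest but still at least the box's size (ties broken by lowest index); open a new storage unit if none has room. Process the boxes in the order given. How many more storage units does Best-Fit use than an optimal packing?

0

Best-Fit: [5,4,14,9,14] [37,6] [29] [36] → 4 storage units.
Total size 154 ft³; any packing needs at least ⌈154/50⌉ = 4 storage units.
So 4 is already optimal.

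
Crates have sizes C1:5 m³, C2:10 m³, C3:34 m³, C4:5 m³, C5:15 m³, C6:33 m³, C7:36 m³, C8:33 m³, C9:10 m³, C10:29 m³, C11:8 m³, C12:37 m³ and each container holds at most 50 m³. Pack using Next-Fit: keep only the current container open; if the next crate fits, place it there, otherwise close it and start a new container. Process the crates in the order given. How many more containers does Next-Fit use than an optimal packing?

1

Next-Fit: [5,10,34] [5,15] [33] [36] [33,10] [29,8] [37] → 7 containers.
Total size 255 m³; any packing needs at least ⌈255/50⌉ = 6 containers.
An optimal packing achieves that bound: [37,10] [36,10] [34,15] [33,8,5] [33,5] [29] → 6 containers.
Excess: 7 − 6 = 1.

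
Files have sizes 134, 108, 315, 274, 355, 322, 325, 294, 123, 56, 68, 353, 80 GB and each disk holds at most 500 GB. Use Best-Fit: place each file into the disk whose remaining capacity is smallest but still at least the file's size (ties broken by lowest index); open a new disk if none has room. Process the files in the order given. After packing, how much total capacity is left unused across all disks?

1193

134 GB → disk 1 (remaining 366 GB)
108 GB → disk 1 (remaining 258 GB)
315 GB → disk 2 (remaining 185 GB)
274 GB → disk 3 (remaining 226 GB)
355 GB → disk 4 (remaining 145 GB)
322 GB → disk 5 (remaining 178 GB)
325 GB → disk 6 (remaining 175 GB)
294 GB → disk 7 (remaining 206 GB)
123 GB → disk 4 (remaining 22 GB)
56 GB → disk 6 (remaining 119 GB)
68 GB → disk 6 (remaining 51 GB)
353 GB → disk 8 (remaining 147 GB)
80 GB → disk 8 (remaining 67 GB)
8 disks × 500 GB = 4000 GB; used 2807 GB; unused 1193 GB.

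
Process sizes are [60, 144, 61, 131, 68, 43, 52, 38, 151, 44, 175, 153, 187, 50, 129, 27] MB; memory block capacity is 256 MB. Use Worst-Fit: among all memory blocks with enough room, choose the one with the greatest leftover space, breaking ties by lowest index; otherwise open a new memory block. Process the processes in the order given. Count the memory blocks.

8 memory blocks

Put 60 MB in memory block 1; 196 MB remain.
Put 144 MB in memory block 1; 52 MB remain.
Put 61 MB in memory block 2; 195 MB remain.
Put 131 MB in memory block 2; 64 MB remain.
Put 68 MB in memory block 3; 188 MB remain.
Put 43 MB in memory block 3; 145 MB remain.
Put 52 MB in memory block 3; 93 MB remain.
Put 38 MB in memory block 3; 55 MB remain.
Put 151 MB in memory block 4; 105 MB remain.
Put 44 MB in memory block 4; 61 MB remain.
Put 175 MB in memory block 5; 81 MB remain.
Put 153 MB in memory block 6; 103 MB remain.
Put 187 MB in memory block 7; 69 MB remain.
Put 50 MB in memory block 6; 53 MB remain.
Put 129 MB in memory block 8; 127 MB remain.
Put 27 MB in memory block 8; 100 MB remain.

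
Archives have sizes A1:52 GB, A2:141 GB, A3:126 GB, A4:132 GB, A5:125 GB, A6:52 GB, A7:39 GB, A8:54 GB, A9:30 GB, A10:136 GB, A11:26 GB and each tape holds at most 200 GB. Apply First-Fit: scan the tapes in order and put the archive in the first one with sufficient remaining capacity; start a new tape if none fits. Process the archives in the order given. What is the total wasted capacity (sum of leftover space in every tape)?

87

Put A1 (52 GB) in tape 1; 148 GB remain.
Put A2 (141 GB) in tape 1; 7 GB remain.
Put A3 (126 GB) in tape 2; 74 GB remain.
Put A4 (132 GB) in tape 3; 68 GB remain.
Put A5 (125 GB) in tape 4; 75 GB remain.
Put A6 (52 GB) in tape 2; 22 GB remain.
Put A7 (39 GB) in tape 3; 29 GB remain.
Put A8 (54 GB) in tape 4; 21 GB remain.
Put A9 (30 GB) in tape 5; 170 GB remain.
Put A10 (136 GB) in tape 5; 34 GB remain.
Put A11 (26 GB) in tape 3; 3 GB remain.
5 tapes × 200 GB = 1000 GB; used 913 GB; unused 87 GB.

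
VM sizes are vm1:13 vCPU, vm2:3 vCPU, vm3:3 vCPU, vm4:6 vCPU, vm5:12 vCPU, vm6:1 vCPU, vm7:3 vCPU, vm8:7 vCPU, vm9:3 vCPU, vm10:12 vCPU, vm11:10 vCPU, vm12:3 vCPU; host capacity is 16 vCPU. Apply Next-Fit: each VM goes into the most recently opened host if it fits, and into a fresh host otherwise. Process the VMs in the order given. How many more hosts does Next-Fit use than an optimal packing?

1

Next-Fit: [13,3] [3,6] [12,1,3] [7,3] [12] [10,3] → 6 hosts.
Total size 76 vCPU; any packing needs at least ⌈76/16⌉ = 5 hosts.
An optimal packing achieves that bound: [13,3] [12,3,1] [12,3] [10,6] [7,3,3] → 5 hosts.
Excess: 6 − 5 = 1.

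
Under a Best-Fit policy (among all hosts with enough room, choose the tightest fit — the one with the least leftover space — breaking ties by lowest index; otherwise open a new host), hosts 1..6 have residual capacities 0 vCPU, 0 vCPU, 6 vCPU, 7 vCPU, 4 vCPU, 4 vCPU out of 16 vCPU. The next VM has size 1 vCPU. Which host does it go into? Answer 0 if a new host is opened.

Hosts with room: host 3 (6 vCPU), host 4 (7 vCPU), host 5 (4 vCPU), host 6 (4 vCPU).
Tightest fit is host 5 with 4 vCPU free.

5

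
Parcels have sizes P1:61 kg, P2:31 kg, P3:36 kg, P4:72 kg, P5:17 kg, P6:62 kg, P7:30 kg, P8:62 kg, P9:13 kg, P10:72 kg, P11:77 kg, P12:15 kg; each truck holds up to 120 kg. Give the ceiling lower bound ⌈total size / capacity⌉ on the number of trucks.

5

Total size = 61 + 31 + 36 + 72 + 17 + 62 + 30 + 62 + 13 + 72 + 77 + 15 = 548 kg.
⌈548 / 120⌉ = 5.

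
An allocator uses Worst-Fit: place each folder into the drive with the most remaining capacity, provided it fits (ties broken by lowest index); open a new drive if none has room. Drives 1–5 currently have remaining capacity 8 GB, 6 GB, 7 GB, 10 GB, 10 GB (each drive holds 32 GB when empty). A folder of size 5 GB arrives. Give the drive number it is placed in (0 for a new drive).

Drives with room: drive 1 (8 GB), drive 2 (6 GB), drive 3 (7 GB), drive 4 (10 GB), drive 5 (10 GB).
Most room is drive 4 with 10 GB free.

4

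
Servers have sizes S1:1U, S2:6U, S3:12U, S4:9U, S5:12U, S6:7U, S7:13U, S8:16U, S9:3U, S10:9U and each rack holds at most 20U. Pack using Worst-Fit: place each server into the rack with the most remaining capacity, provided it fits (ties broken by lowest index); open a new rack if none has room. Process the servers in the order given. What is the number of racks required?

6 racks

rack 1: place S1 (1U), 19U left
rack 1: place S2 (6U), 13U left
rack 1: place S3 (12U), 1U left
rack 2: place S4 (9U), 11U left
rack 3: place S5 (12U), 8U left
rack 2: place S6 (7U), 4U left
rack 4: place S7 (13U), 7U left
rack 5: place S8 (16U), 4U left
rack 3: place S9 (3U), 5U left
rack 6: place S10 (9U), 11U left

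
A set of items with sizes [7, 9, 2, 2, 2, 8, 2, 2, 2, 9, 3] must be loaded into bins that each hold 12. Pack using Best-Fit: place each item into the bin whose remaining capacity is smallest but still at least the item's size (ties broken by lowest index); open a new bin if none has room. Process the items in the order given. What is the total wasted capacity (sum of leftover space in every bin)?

Put 7 in bin 1; 5 remain.
Put 9 in bin 2; 3 remain.
Put 2 in bin 2; 1 remain.
Put 2 in bin 1; 3 remain.
Put 2 in bin 1; 1 remain.
Put 8 in bin 3; 4 remain.
Put 2 in bin 3; 2 remain.
Put 2 in bin 3; 0 remain.
Put 2 in bin 4; 10 remain.
Put 9 in bin 4; 1 remain.
Put 3 in bin 5; 9 remain.
5 bins × 12 = 60; used 48; unused 12.

12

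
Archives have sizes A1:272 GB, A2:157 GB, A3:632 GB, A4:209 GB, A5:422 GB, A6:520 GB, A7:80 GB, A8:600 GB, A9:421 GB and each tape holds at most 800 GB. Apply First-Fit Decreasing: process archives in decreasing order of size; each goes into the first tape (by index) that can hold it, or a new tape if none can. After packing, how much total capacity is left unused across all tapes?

Sorted descending: 632, 600, 520, 422, 421, 272, 209, 157, 80.
tape 1: place 632 GB, 168 GB left
tape 2: place 600 GB, 200 GB left
tape 3: place 520 GB, 280 GB left
tape 4: place 422 GB, 378 GB left
tape 5: place 421 GB, 379 GB left
tape 3: place 272 GB, 8 GB left
tape 4: place 209 GB, 169 GB left
tape 1: place 157 GB, 11 GB left
tape 2: place 80 GB, 120 GB left
5 tapes × 800 GB = 4000 GB; used 3313 GB; unused 687 GB.

687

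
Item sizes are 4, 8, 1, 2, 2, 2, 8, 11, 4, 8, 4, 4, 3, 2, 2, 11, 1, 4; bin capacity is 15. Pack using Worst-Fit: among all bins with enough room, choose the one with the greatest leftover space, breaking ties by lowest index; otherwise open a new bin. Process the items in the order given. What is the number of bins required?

4 → bin 1 (remaining 11)
8 → bin 1 (remaining 3)
1 → bin 1 (remaining 2)
2 → bin 1 (remaining 0)
2 → bin 2 (remaining 13)
2 → bin 2 (remaining 11)
8 → bin 2 (remaining 3)
11 → bin 3 (remaining 4)
4 → bin 3 (remaining 0)
8 → bin 4 (remaining 7)
4 → bin 4 (remaining 3)
4 → bin 5 (remaining 11)
3 → bin 5 (remaining 8)
2 → bin 5 (remaining 6)
2 → bin 5 (remaining 4)
11 → bin 6 (remaining 4)
1 → bin 5 (remaining 3)
4 → bin 6 (remaining 0)

6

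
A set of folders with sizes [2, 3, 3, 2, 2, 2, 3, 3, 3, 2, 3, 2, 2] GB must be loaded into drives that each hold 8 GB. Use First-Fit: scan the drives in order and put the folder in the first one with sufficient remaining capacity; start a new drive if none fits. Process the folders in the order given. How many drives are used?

drive 1: place 2 GB, 6 GB left
drive 1: place 3 GB, 3 GB left
drive 1: place 3 GB, 0 GB left
drive 2: place 2 GB, 6 GB left
drive 2: place 2 GB, 4 GB left
drive 2: place 2 GB, 2 GB left
drive 3: place 3 GB, 5 GB left
drive 3: place 3 GB, 2 GB left
drive 4: place 3 GB, 5 GB left
drive 2: place 2 GB, 0 GB left
drive 4: place 3 GB, 2 GB left
drive 3: place 2 GB, 0 GB left
drive 4: place 2 GB, 0 GB left
Final drives: [2,3,3] [2,2,2,2] [3,3,2] [3,3,2].

4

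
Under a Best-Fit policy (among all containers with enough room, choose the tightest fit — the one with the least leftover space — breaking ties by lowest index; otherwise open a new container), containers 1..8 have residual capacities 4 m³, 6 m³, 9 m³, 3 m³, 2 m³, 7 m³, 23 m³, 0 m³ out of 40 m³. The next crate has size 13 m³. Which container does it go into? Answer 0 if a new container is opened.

Containers with room: container 7 (23 m³).
Tightest fit is container 7 with 23 m³ free.

7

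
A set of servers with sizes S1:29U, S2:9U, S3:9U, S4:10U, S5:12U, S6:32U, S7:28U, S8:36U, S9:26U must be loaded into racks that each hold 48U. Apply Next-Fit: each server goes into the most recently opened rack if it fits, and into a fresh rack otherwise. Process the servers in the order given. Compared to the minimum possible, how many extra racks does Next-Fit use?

Next-Fit: [29,9,9] [10,12] [32] [28] [36] [26] → 6 racks.
5 servers exceed 24U (half the capacity), and no two of those can share a rack, so at least 5 racks are needed.
An optimal packing achieves that bound: [36,12] [32,10] [29,9,9] [28] [26] → 5 racks.
Excess: 6 − 5 = 1.

1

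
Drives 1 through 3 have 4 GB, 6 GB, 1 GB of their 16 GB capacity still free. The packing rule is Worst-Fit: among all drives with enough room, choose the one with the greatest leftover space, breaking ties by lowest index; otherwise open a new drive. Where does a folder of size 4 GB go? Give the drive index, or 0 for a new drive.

2

Drives with room: drive 1 (4 GB), drive 2 (6 GB).
Most room is drive 2 with 6 GB free.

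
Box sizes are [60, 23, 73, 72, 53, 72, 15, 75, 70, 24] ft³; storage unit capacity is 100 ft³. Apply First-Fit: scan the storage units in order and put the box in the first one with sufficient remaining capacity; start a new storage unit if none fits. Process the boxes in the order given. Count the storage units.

60 ft³ → storage unit 1 (remaining 40 ft³)
23 ft³ → storage unit 1 (remaining 17 ft³)
73 ft³ → storage unit 2 (remaining 27 ft³)
72 ft³ → storage unit 3 (remaining 28 ft³)
53 ft³ → storage unit 4 (remaining 47 ft³)
72 ft³ → storage unit 5 (remaining 28 ft³)
15 ft³ → storage unit 1 (remaining 2 ft³)
75 ft³ → storage unit 6 (remaining 25 ft³)
70 ft³ → storage unit 7 (remaining 30 ft³)
24 ft³ → storage unit 2 (remaining 3 ft³)
Final storage units: [60,23,15] [73,24] [72] [53] [72] [75] [70].

7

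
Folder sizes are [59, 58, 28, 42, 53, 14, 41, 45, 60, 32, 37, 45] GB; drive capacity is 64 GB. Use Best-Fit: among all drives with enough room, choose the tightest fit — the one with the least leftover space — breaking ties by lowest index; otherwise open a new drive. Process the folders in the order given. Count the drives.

10

drive 1: place 59 GB, 5 GB left
drive 2: place 58 GB, 6 GB left
drive 3: place 28 GB, 36 GB left
drive 4: place 42 GB, 22 GB left
drive 5: place 53 GB, 11 GB left
drive 4: place 14 GB, 8 GB left
drive 6: place 41 GB, 23 GB left
drive 7: place 45 GB, 19 GB left
drive 8: place 60 GB, 4 GB left
drive 3: place 32 GB, 4 GB left
drive 9: place 37 GB, 27 GB left
drive 10: place 45 GB, 19 GB left
Final drives: [59] [58] [28,32] [42,14] [53] [41] [45] [60] [37] [45].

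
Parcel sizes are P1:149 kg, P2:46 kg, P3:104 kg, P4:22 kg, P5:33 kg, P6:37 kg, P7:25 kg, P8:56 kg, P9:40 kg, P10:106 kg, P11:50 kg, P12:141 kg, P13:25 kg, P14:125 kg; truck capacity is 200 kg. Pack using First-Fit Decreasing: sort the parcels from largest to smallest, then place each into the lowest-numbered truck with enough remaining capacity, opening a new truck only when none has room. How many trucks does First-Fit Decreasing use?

5

Sorted descending: 149, 141, 125, 106, 104, 56, 50, 46, 40, 37, 33, 25, 25, 22.
Put 149 kg in truck 1; 51 kg remain.
Put 141 kg in truck 2; 59 kg remain.
Put 125 kg in truck 3; 75 kg remain.
Put 106 kg in truck 4; 94 kg remain.
Put 104 kg in truck 5; 96 kg remain.
Put 56 kg in truck 2; 3 kg remain.
Put 50 kg in truck 1; 1 kg remain.
Put 46 kg in truck 3; 29 kg remain.
Put 40 kg in truck 4; 54 kg remain.
Put 37 kg in truck 4; 17 kg remain.
Put 33 kg in truck 5; 63 kg remain.
Put 25 kg in truck 3; 4 kg remain.
Put 25 kg in truck 5; 38 kg remain.
Put 22 kg in truck 5; 16 kg remain.
Final trucks: [149,50] [141,56] [125,46,25] [106,40,37] [104,33,25,22].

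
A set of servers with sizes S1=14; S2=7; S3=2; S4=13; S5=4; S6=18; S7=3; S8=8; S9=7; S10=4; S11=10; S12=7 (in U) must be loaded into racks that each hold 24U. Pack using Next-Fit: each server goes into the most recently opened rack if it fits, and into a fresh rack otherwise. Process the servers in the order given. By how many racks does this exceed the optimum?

0

Next-Fit: [14,7,2] [13,4] [18,3] [8,7,4] [10,7] → 5 racks.
Total size 97U; any packing needs at least ⌈97/24⌉ = 5 racks.
So 5 is already optimal.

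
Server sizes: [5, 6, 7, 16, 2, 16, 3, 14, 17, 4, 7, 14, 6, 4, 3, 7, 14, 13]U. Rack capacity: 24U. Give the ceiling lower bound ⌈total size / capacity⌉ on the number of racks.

Total size = 5 + 6 + 7 + 16 + 2 + 16 + 3 + 14 + 17 + 4 + 7 + 14 + 6 + 4 + 3 + 7 + 14 + 13 = 158U.
⌈158 / 24⌉ = 7.

7 racks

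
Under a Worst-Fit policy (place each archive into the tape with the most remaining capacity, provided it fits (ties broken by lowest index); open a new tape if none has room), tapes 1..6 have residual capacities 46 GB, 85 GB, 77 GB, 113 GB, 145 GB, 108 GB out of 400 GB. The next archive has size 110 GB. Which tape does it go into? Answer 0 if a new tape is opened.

5

Tapes with room: tape 4 (113 GB), tape 5 (145 GB).
Most room is tape 5 with 145 GB free.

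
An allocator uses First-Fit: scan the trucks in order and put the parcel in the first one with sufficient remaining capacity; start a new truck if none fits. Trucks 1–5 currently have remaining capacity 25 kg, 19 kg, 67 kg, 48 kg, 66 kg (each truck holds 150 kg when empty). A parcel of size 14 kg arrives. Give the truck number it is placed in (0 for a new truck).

1

Trucks with room: truck 1 (25 kg), truck 2 (19 kg), truck 3 (67 kg), truck 4 (48 kg), truck 5 (66 kg).
The first with room is truck 1.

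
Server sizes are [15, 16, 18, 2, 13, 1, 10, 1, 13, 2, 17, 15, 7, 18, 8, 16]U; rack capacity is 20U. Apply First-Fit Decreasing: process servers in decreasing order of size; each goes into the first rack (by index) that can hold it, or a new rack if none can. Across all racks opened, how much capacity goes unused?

Sorted descending: 18, 18, 17, 16, 16, 15, 15, 13, 13, 10, 8, 7, 2, 2, 1, 1.
rack 1: place 18U, 2U left
rack 2: place 18U, 2U left
rack 3: place 17U, 3U left
rack 4: place 16U, 4U left
rack 5: place 16U, 4U left
rack 6: place 15U, 5U left
rack 7: place 15U, 5U left
rack 8: place 13U, 7U left
rack 9: place 13U, 7U left
rack 10: place 10U, 10U left
rack 10: place 8U, 2U left
rack 8: place 7U, 0U left
rack 1: place 2U, 0U left
rack 2: place 2U, 0U left
rack 3: place 1U, 2U left
rack 3: place 1U, 1U left
10 racks × 20U = 200U; used 172U; unused 28U.

28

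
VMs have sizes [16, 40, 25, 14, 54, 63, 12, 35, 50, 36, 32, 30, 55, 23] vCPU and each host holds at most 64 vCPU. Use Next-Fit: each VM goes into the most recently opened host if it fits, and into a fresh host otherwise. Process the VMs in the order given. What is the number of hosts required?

10 hosts

host 1: place 16 vCPU, 48 vCPU left
host 1: place 40 vCPU, 8 vCPU left
host 2: place 25 vCPU, 39 vCPU left
host 2: place 14 vCPU, 25 vCPU left
host 3: place 54 vCPU, 10 vCPU left
host 4: place 63 vCPU, 1 vCPU left
host 5: place 12 vCPU, 52 vCPU left
host 5: place 35 vCPU, 17 vCPU left
host 6: place 50 vCPU, 14 vCPU left
host 7: place 36 vCPU, 28 vCPU left
host 8: place 32 vCPU, 32 vCPU left
host 8: place 30 vCPU, 2 vCPU left
host 9: place 55 vCPU, 9 vCPU left
host 10: place 23 vCPU, 41 vCPU left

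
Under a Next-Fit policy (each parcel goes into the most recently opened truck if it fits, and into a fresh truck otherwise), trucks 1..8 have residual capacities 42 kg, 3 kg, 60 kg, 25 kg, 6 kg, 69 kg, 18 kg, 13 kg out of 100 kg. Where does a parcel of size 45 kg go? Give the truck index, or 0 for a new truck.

0

Next-Fit only looks at truck 8, which has 13 kg free.
45 kg does not fit, so a new truck is opened.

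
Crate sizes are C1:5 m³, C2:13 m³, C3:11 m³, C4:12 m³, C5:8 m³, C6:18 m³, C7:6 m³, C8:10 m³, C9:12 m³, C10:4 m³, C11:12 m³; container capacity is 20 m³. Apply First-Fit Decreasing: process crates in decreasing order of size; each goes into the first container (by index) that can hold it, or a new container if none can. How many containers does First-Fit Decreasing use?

Sorted descending: 18, 13, 12, 12, 12, 11, 10, 8, 6, 5, 4.
Put 18 m³ in container 1; 2 m³ remain.
Put 13 m³ in container 2; 7 m³ remain.
Put 12 m³ in container 3; 8 m³ remain.
Put 12 m³ in container 4; 8 m³ remain.
Put 12 m³ in container 5; 8 m³ remain.
Put 11 m³ in container 6; 9 m³ remain.
Put 10 m³ in container 7; 10 m³ remain.
Put 8 m³ in container 3; 0 m³ remain.
Put 6 m³ in container 2; 1 m³ remain.
Put 5 m³ in container 4; 3 m³ remain.
Put 4 m³ in container 5; 4 m³ remain.
Final containers: [18] [13,6] [12,8] [12,5] [12,4] [11] [10].

7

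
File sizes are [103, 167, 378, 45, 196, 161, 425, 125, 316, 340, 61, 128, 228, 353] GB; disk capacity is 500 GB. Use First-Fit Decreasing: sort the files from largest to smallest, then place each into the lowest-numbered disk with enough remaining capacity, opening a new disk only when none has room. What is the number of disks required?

7

Sorted descending: 425, 378, 353, 340, 316, 228, 196, 167, 161, 128, 125, 103, 61, 45.
425 GB → disk 1 (remaining 75 GB)
378 GB → disk 2 (remaining 122 GB)
353 GB → disk 3 (remaining 147 GB)
340 GB → disk 4 (remaining 160 GB)
316 GB → disk 5 (remaining 184 GB)
228 GB → disk 6 (remaining 272 GB)
196 GB → disk 6 (remaining 76 GB)
167 GB → disk 5 (remaining 17 GB)
161 GB → disk 7 (remaining 339 GB)
128 GB → disk 3 (remaining 19 GB)
125 GB → disk 4 (remaining 35 GB)
103 GB → disk 2 (remaining 19 GB)
61 GB → disk 1 (remaining 14 GB)
45 GB → disk 6 (remaining 31 GB)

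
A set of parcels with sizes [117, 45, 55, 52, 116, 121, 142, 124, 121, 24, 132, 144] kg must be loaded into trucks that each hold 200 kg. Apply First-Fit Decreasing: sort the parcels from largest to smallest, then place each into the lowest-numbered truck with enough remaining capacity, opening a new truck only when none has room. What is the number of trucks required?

Sorted descending: 144, 142, 132, 124, 121, 121, 117, 116, 55, 52, 45, 24.
Put 144 kg in truck 1; 56 kg remain.
Put 142 kg in truck 2; 58 kg remain.
Put 132 kg in truck 3; 68 kg remain.
Put 124 kg in truck 4; 76 kg remain.
Put 121 kg in truck 5; 79 kg remain.
Put 121 kg in truck 6; 79 kg remain.
Put 117 kg in truck 7; 83 kg remain.
Put 116 kg in truck 8; 84 kg remain.
Put 55 kg in truck 1; 1 kg remain.
Put 52 kg in truck 2; 6 kg remain.
Put 45 kg in truck 3; 23 kg remain.
Put 24 kg in truck 4; 52 kg remain.

8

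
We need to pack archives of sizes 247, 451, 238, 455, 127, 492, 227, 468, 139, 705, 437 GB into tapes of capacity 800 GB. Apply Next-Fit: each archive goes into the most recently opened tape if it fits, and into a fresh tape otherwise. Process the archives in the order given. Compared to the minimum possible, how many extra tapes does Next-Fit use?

1

Next-Fit: [247,451] [238,455] [127,492] [227,468] [139] [705] [437] → 7 tapes.
6 archives exceed 400 GB (half the capacity), and no two of those can share a tape, so at least 6 tapes are needed.
An optimal packing achieves that bound: [705] [492,247] [468,238] [455,227] [451,139,127] [437] → 6 tapes.
Excess: 7 − 6 = 1.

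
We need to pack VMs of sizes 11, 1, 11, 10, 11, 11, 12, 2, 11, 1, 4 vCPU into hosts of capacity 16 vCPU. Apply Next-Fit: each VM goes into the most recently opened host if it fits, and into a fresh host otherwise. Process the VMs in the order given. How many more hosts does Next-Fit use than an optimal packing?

0

Next-Fit: [11,1] [11] [10] [11] [11] [12,2] [11,1,4] → 7 hosts.
7 VMs exceed 8 vCPU (half the capacity), and no two of those can share a host, so at least 7 hosts are needed.
So 7 is already optimal.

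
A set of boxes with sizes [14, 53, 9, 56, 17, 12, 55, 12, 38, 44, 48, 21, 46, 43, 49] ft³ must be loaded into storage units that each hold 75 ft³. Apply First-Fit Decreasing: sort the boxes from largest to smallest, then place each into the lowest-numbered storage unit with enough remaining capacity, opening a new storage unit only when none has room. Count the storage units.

9 storage units

Sorted descending: 56, 55, 53, 49, 48, 46, 44, 43, 38, 21, 17, 14, 12, 12, 9.
storage unit 1: place 56 ft³, 19 ft³ left
storage unit 2: place 55 ft³, 20 ft³ left
storage unit 3: place 53 ft³, 22 ft³ left
storage unit 4: place 49 ft³, 26 ft³ left
storage unit 5: place 48 ft³, 27 ft³ left
storage unit 6: place 46 ft³, 29 ft³ left
storage unit 7: place 44 ft³, 31 ft³ left
storage unit 8: place 43 ft³, 32 ft³ left
storage unit 9: place 38 ft³, 37 ft³ left
storage unit 3: place 21 ft³, 1 ft³ left
storage unit 1: place 17 ft³, 2 ft³ left
storage unit 2: place 14 ft³, 6 ft³ left
storage unit 4: place 12 ft³, 14 ft³ left
storage unit 4: place 12 ft³, 2 ft³ left
storage unit 5: place 9 ft³, 18 ft³ left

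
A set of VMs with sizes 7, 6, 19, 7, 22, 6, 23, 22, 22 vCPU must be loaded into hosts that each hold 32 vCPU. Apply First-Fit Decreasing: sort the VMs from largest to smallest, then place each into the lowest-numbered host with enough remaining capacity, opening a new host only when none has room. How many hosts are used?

5 hosts

Sorted descending: 23, 22, 22, 22, 19, 7, 7, 6, 6.
23 vCPU → host 1 (remaining 9 vCPU)
22 vCPU → host 2 (remaining 10 vCPU)
22 vCPU → host 3 (remaining 10 vCPU)
22 vCPU → host 4 (remaining 10 vCPU)
19 vCPU → host 5 (remaining 13 vCPU)
7 vCPU → host 1 (remaining 2 vCPU)
7 vCPU → host 2 (remaining 3 vCPU)
6 vCPU → host 3 (remaining 4 vCPU)
6 vCPU → host 4 (remaining 4 vCPU)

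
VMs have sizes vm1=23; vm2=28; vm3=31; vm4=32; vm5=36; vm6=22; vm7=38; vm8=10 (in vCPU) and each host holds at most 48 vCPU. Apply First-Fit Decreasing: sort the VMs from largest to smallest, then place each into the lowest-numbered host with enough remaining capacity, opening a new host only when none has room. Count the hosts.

Sorted descending: 38, 36, 32, 31, 28, 23, 22, 10.
Put 38 vCPU in host 1; 10 vCPU remain.
Put 36 vCPU in host 2; 12 vCPU remain.
Put 32 vCPU in host 3; 16 vCPU remain.
Put 31 vCPU in host 4; 17 vCPU remain.
Put 28 vCPU in host 5; 20 vCPU remain.
Put 23 vCPU in host 6; 25 vCPU remain.
Put 22 vCPU in host 6; 3 vCPU remain.
Put 10 vCPU in host 1; 0 vCPU remain.

6 hosts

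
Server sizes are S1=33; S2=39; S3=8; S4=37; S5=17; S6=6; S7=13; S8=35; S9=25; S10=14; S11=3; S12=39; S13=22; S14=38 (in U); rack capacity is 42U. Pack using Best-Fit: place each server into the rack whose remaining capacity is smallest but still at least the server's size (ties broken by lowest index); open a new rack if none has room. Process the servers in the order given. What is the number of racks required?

9

rack 1: place S1 (33U), 9U left
rack 2: place S2 (39U), 3U left
rack 1: place S3 (8U), 1U left
rack 3: place S4 (37U), 5U left
rack 4: place S5 (17U), 25U left
rack 4: place S6 (6U), 19U left
rack 4: place S7 (13U), 6U left
rack 5: place S8 (35U), 7U left
rack 6: place S9 (25U), 17U left
rack 6: place S10 (14U), 3U left
rack 2: place S11 (3U), 0U left
rack 7: place S12 (39U), 3U left
rack 8: place S13 (22U), 20U left
rack 9: place S14 (38U), 4U left
Final racks: [33,8] [39,3] [37] [17,6,13] [35] [25,14] [39] [22] [38].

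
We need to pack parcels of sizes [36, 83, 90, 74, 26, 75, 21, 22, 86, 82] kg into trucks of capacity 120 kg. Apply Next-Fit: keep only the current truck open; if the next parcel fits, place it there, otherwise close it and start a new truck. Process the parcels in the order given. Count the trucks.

6

Put 36 kg in truck 1; 84 kg remain.
Put 83 kg in truck 1; 1 kg remain.
Put 90 kg in truck 2; 30 kg remain.
Put 74 kg in truck 3; 46 kg remain.
Put 26 kg in truck 3; 20 kg remain.
Put 75 kg in truck 4; 45 kg remain.
Put 21 kg in truck 4; 24 kg remain.
Put 22 kg in truck 4; 2 kg remain.
Put 86 kg in truck 5; 34 kg remain.
Put 82 kg in truck 6; 38 kg remain.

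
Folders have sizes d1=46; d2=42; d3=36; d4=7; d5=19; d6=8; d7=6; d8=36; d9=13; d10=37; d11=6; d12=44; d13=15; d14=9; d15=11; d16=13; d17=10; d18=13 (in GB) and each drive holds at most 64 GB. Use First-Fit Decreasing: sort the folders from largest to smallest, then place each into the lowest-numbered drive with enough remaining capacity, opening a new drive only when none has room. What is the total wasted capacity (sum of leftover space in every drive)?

Sorted descending: 46, 44, 42, 37, 36, 36, 19, 15, 13, 13, 13, 11, 10, 9, 8, 7, 6, 6.
46 GB → drive 1 (remaining 18 GB)
44 GB → drive 2 (remaining 20 GB)
42 GB → drive 3 (remaining 22 GB)
37 GB → drive 4 (remaining 27 GB)
36 GB → drive 5 (remaining 28 GB)
36 GB → drive 6 (remaining 28 GB)
19 GB → drive 2 (remaining 1 GB)
15 GB → drive 1 (remaining 3 GB)
13 GB → drive 3 (remaining 9 GB)
13 GB → drive 4 (remaining 14 GB)
13 GB → drive 4 (remaining 1 GB)
11 GB → drive 5 (remaining 17 GB)
10 GB → drive 5 (remaining 7 GB)
9 GB → drive 3 (remaining 0 GB)
8 GB → drive 6 (remaining 20 GB)
7 GB → drive 5 (remaining 0 GB)
6 GB → drive 6 (remaining 14 GB)
6 GB → drive 6 (remaining 8 GB)
6 drives × 64 GB = 384 GB; used 371 GB; unused 13 GB.

13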